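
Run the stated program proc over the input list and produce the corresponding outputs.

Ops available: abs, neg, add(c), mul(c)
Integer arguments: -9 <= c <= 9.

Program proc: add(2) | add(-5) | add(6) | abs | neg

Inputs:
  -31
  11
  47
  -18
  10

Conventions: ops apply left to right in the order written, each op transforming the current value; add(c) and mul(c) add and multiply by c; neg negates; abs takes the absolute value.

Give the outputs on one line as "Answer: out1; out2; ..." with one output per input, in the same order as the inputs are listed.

-28; -14; -50; -15; -13

Execution, op by op:
  -31 -> -29 -> -34 -> -28 -> 28 -> -28
  11 -> 13 -> 8 -> 14 -> 14 -> -14
  47 -> 49 -> 44 -> 50 -> 50 -> -50
  -18 -> -16 -> -21 -> -15 -> 15 -> -15
  10 -> 12 -> 7 -> 13 -> 13 -> -13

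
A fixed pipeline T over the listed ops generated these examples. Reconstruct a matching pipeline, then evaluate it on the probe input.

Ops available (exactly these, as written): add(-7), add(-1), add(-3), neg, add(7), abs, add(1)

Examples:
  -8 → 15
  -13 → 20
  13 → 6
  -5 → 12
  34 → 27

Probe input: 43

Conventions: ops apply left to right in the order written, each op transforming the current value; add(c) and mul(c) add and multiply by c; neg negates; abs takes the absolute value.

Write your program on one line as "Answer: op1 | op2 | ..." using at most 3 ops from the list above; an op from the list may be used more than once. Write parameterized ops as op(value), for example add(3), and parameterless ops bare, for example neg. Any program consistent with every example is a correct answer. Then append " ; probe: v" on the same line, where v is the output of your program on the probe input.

add(-7) | neg | abs ; probe: 36

Check, running the answer program on each example:
  -8 -> -15 -> 15 -> 15
  -13 -> -20 -> 20 -> 20
  13 -> 6 -> -6 -> 6
  -5 -> -12 -> 12 -> 12
  34 -> 27 -> -27 -> 27
  probe: 43 -> 36 -> -36 -> 36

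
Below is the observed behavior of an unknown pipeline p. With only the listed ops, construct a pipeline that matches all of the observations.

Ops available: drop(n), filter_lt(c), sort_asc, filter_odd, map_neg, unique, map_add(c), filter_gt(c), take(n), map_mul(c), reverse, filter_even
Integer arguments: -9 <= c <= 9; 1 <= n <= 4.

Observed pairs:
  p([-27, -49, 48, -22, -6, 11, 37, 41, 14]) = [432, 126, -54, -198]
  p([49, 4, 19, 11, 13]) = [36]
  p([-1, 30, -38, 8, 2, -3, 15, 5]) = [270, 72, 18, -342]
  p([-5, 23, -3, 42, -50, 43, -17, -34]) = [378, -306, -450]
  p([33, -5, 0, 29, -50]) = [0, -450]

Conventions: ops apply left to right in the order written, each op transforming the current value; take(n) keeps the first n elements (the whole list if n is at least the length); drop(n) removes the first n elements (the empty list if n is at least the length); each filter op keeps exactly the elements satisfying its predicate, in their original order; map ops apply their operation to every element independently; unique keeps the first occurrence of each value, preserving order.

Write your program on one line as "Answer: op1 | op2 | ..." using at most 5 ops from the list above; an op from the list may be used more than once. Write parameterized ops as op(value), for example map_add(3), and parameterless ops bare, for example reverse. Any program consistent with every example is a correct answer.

sort_asc | reverse | filter_even | map_mul(9)

Check, running the answer program on each example:
  [-27, -49, 48, -22, -6, 11, 37, 41, 14] -> [-49, -27, -22, -6, 11, 14, 37, 41, 48] -> [48, 41, 37, 14, 11, -6, -22, -27, -49] -> [48, 14, -6, -22] -> [432, 126, -54, -198]
  [49, 4, 19, 11, 13] -> [4, 11, 13, 19, 49] -> [49, 19, 13, 11, 4] -> [4] -> [36]
  [-1, 30, -38, 8, 2, -3, 15, 5] -> [-38, -3, -1, 2, 5, 8, 15, 30] -> [30, 15, 8, 5, 2, -1, -3, -38] -> [30, 8, 2, -38] -> [270, 72, 18, -342]
  [-5, 23, -3, 42, -50, 43, -17, -34] -> [-50, -34, -17, -5, -3, 23, 42, 43] -> [43, 42, 23, -3, -5, -17, -34, -50] -> [42, -34, -50] -> [378, -306, -450]
  [33, -5, 0, 29, -50] -> [-50, -5, 0, 29, 33] -> [33, 29, 0, -5, -50] -> [0, -50] -> [0, -450]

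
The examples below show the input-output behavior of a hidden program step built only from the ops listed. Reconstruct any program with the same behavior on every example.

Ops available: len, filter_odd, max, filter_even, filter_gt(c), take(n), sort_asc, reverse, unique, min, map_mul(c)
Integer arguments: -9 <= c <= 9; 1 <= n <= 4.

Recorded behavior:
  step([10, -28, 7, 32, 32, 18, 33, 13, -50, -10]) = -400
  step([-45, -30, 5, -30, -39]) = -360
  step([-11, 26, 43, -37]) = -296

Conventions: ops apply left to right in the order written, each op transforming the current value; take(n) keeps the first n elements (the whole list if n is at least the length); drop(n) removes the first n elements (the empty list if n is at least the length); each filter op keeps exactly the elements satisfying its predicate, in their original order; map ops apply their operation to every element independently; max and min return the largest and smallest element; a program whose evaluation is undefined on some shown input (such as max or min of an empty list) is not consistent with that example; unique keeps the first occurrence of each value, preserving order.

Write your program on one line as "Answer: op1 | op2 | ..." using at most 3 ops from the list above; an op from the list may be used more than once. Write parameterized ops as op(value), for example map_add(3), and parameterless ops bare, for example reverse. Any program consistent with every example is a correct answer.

map_mul(8) | unique | min

Check, running the answer program on each example:
  [10, -28, 7, 32, 32, 18, 33, 13, -50, -10] -> [80, -224, 56, 256, 256, 144, 264, 104, -400, -80] -> [80, -224, 56, 256, 144, 264, 104, -400, -80] -> -400
  [-45, -30, 5, -30, -39] -> [-360, -240, 40, -240, -312] -> [-360, -240, 40, -312] -> -360
  [-11, 26, 43, -37] -> [-88, 208, 344, -296] -> [-88, 208, 344, -296] -> -296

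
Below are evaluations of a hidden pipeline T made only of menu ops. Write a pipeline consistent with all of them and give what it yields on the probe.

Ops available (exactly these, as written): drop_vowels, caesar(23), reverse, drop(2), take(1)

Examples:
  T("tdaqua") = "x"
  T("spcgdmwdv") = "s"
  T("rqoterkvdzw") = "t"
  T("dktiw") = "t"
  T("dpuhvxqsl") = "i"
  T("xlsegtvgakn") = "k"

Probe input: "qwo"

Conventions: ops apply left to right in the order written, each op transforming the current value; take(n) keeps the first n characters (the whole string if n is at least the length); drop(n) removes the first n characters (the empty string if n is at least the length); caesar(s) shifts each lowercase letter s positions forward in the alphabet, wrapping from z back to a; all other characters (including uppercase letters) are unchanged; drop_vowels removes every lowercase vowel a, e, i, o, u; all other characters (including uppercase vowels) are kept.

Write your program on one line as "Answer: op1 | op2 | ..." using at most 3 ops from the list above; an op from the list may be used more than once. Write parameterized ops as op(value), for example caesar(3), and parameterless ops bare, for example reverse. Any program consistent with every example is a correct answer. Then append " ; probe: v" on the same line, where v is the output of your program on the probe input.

reverse | caesar(23) | take(1) ; probe: "l"

Check, running the answer program on each example:
  "tdaqua" -> "auqadt" -> "xrnxaq" -> "x"
  "spcgdmwdv" -> "vdwmdgcps" -> "satjadzmp" -> "s"
  "rqoterkvdzw" -> "wzdvkretoqr" -> "twashobqlno" -> "t"
  "dktiw" -> "witkd" -> "tfqha" -> "t"
  "dpuhvxqsl" -> "lsqxvhupd" -> "ipnuserma" -> "i"
  "xlsegtvgakn" -> "nkagvtgeslx" -> "khxdsqdbpiu" -> "k"
  probe: "qwo" -> "owq" -> "ltn" -> "l"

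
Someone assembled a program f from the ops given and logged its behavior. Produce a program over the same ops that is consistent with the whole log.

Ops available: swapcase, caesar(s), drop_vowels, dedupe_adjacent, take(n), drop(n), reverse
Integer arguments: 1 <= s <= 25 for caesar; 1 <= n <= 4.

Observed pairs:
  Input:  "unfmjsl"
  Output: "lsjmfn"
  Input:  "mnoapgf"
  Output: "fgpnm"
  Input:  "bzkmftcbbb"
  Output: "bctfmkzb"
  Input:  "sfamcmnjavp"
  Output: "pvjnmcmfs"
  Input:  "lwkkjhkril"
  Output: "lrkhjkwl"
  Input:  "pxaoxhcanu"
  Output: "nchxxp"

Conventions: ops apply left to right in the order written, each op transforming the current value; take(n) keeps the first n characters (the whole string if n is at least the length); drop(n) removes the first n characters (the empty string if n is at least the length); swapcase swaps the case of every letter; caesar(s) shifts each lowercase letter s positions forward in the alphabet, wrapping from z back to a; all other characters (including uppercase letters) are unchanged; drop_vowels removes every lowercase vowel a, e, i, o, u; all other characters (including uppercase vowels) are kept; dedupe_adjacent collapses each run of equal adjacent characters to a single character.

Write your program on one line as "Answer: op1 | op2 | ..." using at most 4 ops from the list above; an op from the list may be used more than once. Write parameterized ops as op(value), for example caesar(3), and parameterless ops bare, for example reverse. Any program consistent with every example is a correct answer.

dedupe_adjacent | drop_vowels | reverse

Check, running the answer program on each example:
  "unfmjsl" -> "unfmjsl" -> "nfmjsl" -> "lsjmfn"
  "mnoapgf" -> "mnoapgf" -> "mnpgf" -> "fgpnm"
  "bzkmftcbbb" -> "bzkmftcb" -> "bzkmftcb" -> "bctfmkzb"
  "sfamcmnjavp" -> "sfamcmnjavp" -> "sfmcmnjvp" -> "pvjnmcmfs"
  "lwkkjhkril" -> "lwkjhkril" -> "lwkjhkrl" -> "lrkhjkwl"
  "pxaoxhcanu" -> "pxaoxhcanu" -> "pxxhcn" -> "nchxxp"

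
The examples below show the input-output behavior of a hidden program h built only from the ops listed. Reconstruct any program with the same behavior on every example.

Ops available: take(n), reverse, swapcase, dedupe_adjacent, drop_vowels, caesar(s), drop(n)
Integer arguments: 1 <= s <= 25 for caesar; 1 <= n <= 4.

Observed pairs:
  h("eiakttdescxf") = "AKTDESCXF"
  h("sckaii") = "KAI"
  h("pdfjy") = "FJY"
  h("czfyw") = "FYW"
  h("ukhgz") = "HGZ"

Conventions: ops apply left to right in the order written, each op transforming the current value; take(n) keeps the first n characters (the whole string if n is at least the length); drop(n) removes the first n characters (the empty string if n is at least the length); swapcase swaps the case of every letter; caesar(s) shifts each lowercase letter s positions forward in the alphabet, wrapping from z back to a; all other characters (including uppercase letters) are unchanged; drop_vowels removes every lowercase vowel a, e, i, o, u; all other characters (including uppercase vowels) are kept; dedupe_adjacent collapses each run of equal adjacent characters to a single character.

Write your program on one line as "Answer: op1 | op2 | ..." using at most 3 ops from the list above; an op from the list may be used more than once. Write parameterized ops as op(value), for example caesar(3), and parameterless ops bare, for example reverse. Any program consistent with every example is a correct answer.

swapcase | dedupe_adjacent | drop(2)

Check, running the answer program on each example:
  "eiakttdescxf" -> "EIAKTTDESCXF" -> "EIAKTDESCXF" -> "AKTDESCXF"
  "sckaii" -> "SCKAII" -> "SCKAI" -> "KAI"
  "pdfjy" -> "PDFJY" -> "PDFJY" -> "FJY"
  "czfyw" -> "CZFYW" -> "CZFYW" -> "FYW"
  "ukhgz" -> "UKHGZ" -> "UKHGZ" -> "HGZ"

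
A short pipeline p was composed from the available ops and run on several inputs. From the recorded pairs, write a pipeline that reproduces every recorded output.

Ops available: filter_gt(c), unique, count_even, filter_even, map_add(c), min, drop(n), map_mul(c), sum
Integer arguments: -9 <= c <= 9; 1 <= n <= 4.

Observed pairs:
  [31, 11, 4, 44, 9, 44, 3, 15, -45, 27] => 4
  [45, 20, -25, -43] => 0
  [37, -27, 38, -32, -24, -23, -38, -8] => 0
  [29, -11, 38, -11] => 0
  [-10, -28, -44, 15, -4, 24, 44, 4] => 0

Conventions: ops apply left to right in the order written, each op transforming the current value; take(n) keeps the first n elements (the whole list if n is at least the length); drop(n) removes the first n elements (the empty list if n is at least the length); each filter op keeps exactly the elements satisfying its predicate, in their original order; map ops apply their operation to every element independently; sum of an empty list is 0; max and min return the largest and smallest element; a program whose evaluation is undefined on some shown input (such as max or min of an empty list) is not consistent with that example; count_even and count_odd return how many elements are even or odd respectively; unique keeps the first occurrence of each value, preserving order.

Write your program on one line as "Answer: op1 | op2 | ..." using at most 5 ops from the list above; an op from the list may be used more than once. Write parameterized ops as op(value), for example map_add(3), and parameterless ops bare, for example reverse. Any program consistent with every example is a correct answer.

filter_gt(2) | drop(4) | map_add(-7) | count_even

Check, running the answer program on each example:
  [31, 11, 4, 44, 9, 44, 3, 15, -45, 27] -> [31, 11, 4, 44, 9, 44, 3, 15, 27] -> [9, 44, 3, 15, 27] -> [2, 37, -4, 8, 20] -> 4
  [45, 20, -25, -43] -> [45, 20] -> [] -> [] -> 0
  [37, -27, 38, -32, -24, -23, -38, -8] -> [37, 38] -> [] -> [] -> 0
  [29, -11, 38, -11] -> [29, 38] -> [] -> [] -> 0
  [-10, -28, -44, 15, -4, 24, 44, 4] -> [15, 24, 44, 4] -> [] -> [] -> 0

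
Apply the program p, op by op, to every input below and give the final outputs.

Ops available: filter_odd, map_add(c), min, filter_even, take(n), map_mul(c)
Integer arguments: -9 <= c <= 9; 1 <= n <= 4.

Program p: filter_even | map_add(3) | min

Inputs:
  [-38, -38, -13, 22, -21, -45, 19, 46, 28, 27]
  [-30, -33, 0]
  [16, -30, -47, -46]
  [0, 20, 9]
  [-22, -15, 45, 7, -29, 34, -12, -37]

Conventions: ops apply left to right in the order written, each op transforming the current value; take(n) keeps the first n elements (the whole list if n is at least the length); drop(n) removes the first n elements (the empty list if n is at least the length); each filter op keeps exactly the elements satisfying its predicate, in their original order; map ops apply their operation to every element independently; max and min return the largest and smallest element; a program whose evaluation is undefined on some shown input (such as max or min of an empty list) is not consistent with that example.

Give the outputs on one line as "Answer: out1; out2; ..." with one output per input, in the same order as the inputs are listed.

Execution, op by op:
  [-38, -38, -13, 22, -21, -45, 19, 46, 28, 27] -> [-38, -38, 22, 46, 28] -> [-35, -35, 25, 49, 31] -> -35
  [-30, -33, 0] -> [-30, 0] -> [-27, 3] -> -27
  [16, -30, -47, -46] -> [16, -30, -46] -> [19, -27, -43] -> -43
  [0, 20, 9] -> [0, 20] -> [3, 23] -> 3
  [-22, -15, 45, 7, -29, 34, -12, -37] -> [-22, 34, -12] -> [-19, 37, -9] -> -19

-35; -27; -43; 3; -19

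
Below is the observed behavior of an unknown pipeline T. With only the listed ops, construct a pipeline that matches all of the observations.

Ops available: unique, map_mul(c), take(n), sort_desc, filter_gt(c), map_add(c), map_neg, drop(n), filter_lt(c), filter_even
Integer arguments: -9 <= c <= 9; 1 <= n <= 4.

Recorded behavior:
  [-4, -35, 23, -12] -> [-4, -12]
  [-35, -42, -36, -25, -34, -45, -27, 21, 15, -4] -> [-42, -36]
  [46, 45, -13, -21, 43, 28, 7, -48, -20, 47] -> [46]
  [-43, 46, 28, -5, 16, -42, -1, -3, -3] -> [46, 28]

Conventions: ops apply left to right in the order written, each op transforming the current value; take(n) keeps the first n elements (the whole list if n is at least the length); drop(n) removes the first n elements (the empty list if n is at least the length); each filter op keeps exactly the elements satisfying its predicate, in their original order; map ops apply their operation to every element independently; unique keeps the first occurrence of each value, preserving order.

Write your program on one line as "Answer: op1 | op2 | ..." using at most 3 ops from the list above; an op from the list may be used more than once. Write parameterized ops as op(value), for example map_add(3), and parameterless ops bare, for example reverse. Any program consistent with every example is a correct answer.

take(4) | filter_even

Check, running the answer program on each example:
  [-4, -35, 23, -12] -> [-4, -35, 23, -12] -> [-4, -12]
  [-35, -42, -36, -25, -34, -45, -27, 21, 15, -4] -> [-35, -42, -36, -25] -> [-42, -36]
  [46, 45, -13, -21, 43, 28, 7, -48, -20, 47] -> [46, 45, -13, -21] -> [46]
  [-43, 46, 28, -5, 16, -42, -1, -3, -3] -> [-43, 46, 28, -5] -> [46, 28]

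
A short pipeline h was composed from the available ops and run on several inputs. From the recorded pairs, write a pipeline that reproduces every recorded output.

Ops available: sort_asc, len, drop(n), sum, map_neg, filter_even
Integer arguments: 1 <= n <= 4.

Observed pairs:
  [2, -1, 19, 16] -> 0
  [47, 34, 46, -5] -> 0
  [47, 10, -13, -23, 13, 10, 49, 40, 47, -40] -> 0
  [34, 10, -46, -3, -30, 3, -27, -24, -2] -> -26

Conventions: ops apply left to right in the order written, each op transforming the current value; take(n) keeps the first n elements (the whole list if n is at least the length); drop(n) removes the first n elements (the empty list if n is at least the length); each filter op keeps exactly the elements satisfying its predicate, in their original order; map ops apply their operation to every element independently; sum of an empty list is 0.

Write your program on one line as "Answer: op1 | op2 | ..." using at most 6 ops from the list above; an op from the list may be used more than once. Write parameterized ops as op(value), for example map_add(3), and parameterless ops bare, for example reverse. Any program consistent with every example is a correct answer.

drop(4) | drop(2) | filter_even | sort_asc | sum

Check, running the answer program on each example:
  [2, -1, 19, 16] -> [] -> [] -> [] -> [] -> 0
  [47, 34, 46, -5] -> [] -> [] -> [] -> [] -> 0
  [47, 10, -13, -23, 13, 10, 49, 40, 47, -40] -> [13, 10, 49, 40, 47, -40] -> [49, 40, 47, -40] -> [40, -40] -> [-40, 40] -> 0
  [34, 10, -46, -3, -30, 3, -27, -24, -2] -> [-30, 3, -27, -24, -2] -> [-27, -24, -2] -> [-24, -2] -> [-24, -2] -> -26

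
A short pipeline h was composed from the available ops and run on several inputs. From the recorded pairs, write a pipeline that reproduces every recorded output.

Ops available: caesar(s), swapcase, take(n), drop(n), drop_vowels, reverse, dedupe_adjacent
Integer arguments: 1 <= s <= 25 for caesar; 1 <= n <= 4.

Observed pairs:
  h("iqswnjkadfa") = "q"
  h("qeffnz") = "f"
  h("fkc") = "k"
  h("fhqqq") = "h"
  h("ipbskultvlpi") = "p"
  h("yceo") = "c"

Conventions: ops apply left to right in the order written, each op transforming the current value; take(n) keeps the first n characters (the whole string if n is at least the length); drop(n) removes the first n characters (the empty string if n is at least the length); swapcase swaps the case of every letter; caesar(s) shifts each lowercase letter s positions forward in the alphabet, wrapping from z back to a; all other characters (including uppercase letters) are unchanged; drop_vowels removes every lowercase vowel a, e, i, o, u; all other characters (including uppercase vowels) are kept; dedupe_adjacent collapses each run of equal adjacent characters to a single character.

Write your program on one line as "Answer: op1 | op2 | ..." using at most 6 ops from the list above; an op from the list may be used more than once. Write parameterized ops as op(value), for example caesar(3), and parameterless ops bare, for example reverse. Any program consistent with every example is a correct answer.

take(4) | dedupe_adjacent | drop(1) | drop_vowels | take(1)

Check, running the answer program on each example:
  "iqswnjkadfa" -> "iqsw" -> "iqsw" -> "qsw" -> "qsw" -> "q"
  "qeffnz" -> "qeff" -> "qef" -> "ef" -> "f" -> "f"
  "fkc" -> "fkc" -> "fkc" -> "kc" -> "kc" -> "k"
  "fhqqq" -> "fhqq" -> "fhq" -> "hq" -> "hq" -> "h"
  "ipbskultvlpi" -> "ipbs" -> "ipbs" -> "pbs" -> "pbs" -> "p"
  "yceo" -> "yceo" -> "yceo" -> "ceo" -> "c" -> "c"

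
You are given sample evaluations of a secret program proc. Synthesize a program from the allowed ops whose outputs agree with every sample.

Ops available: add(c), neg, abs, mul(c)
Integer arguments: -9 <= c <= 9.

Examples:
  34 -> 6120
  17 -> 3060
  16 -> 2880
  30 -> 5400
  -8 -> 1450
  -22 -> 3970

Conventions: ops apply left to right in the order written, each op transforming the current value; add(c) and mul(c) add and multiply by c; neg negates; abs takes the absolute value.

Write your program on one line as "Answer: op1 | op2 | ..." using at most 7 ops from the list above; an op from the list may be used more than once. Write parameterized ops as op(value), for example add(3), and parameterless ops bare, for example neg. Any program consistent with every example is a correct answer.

mul(-6) | mul(-6) | mul(-5) | add(5) | abs | add(5)

Check, running the answer program on each example:
  34 -> -204 -> 1224 -> -6120 -> -6115 -> 6115 -> 6120
  17 -> -102 -> 612 -> -3060 -> -3055 -> 3055 -> 3060
  16 -> -96 -> 576 -> -2880 -> -2875 -> 2875 -> 2880
  30 -> -180 -> 1080 -> -5400 -> -5395 -> 5395 -> 5400
  -8 -> 48 -> -288 -> 1440 -> 1445 -> 1445 -> 1450
  -22 -> 132 -> -792 -> 3960 -> 3965 -> 3965 -> 3970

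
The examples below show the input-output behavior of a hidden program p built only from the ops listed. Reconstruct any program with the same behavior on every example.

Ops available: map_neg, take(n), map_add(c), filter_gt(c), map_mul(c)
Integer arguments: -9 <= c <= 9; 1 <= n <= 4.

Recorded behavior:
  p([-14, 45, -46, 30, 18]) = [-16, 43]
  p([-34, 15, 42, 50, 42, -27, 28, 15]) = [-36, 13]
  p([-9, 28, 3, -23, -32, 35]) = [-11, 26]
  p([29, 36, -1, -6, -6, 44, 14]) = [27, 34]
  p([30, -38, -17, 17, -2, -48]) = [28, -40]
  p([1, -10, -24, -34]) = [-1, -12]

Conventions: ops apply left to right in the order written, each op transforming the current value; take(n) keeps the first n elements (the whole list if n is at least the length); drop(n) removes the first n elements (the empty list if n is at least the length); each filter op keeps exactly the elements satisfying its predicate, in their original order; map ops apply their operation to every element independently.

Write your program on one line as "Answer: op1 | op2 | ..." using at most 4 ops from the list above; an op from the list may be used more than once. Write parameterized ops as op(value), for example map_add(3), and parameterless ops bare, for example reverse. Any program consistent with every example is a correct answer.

map_add(-5) | map_add(3) | take(2)

Check, running the answer program on each example:
  [-14, 45, -46, 30, 18] -> [-19, 40, -51, 25, 13] -> [-16, 43, -48, 28, 16] -> [-16, 43]
  [-34, 15, 42, 50, 42, -27, 28, 15] -> [-39, 10, 37, 45, 37, -32, 23, 10] -> [-36, 13, 40, 48, 40, -29, 26, 13] -> [-36, 13]
  [-9, 28, 3, -23, -32, 35] -> [-14, 23, -2, -28, -37, 30] -> [-11, 26, 1, -25, -34, 33] -> [-11, 26]
  [29, 36, -1, -6, -6, 44, 14] -> [24, 31, -6, -11, -11, 39, 9] -> [27, 34, -3, -8, -8, 42, 12] -> [27, 34]
  [30, -38, -17, 17, -2, -48] -> [25, -43, -22, 12, -7, -53] -> [28, -40, -19, 15, -4, -50] -> [28, -40]
  [1, -10, -24, -34] -> [-4, -15, -29, -39] -> [-1, -12, -26, -36] -> [-1, -12]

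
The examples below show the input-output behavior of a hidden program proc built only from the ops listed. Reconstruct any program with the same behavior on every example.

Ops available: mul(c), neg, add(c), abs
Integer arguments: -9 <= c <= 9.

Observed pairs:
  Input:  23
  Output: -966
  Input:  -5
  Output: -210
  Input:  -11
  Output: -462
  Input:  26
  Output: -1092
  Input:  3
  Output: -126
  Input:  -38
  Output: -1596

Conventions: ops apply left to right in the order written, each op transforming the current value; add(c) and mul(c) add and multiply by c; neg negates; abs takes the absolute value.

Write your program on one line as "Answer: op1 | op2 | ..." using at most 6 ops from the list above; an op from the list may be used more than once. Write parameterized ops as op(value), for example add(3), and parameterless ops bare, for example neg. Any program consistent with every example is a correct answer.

mul(3) | mul(7) | abs | neg | mul(2)

Check, running the answer program on each example:
  23 -> 69 -> 483 -> 483 -> -483 -> -966
  -5 -> -15 -> -105 -> 105 -> -105 -> -210
  -11 -> -33 -> -231 -> 231 -> -231 -> -462
  26 -> 78 -> 546 -> 546 -> -546 -> -1092
  3 -> 9 -> 63 -> 63 -> -63 -> -126
  -38 -> -114 -> -798 -> 798 -> -798 -> -1596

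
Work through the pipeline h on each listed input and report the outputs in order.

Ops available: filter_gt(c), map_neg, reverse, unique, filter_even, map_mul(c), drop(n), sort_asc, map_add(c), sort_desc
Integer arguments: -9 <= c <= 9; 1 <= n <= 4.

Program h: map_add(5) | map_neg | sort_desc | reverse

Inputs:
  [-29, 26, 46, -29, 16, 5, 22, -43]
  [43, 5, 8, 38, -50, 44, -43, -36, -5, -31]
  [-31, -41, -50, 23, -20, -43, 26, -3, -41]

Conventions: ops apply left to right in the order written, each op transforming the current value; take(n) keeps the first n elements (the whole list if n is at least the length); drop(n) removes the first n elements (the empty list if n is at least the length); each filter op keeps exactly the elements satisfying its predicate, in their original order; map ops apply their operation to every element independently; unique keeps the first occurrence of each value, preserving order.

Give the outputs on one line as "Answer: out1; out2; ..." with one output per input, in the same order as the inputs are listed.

Execution, op by op:
  [-29, 26, 46, -29, 16, 5, 22, -43] -> [-24, 31, 51, -24, 21, 10, 27, -38] -> [24, -31, -51, 24, -21, -10, -27, 38] -> [38, 24, 24, -10, -21, -27, -31, -51] -> [-51, -31, -27, -21, -10, 24, 24, 38]
  [43, 5, 8, 38, -50, 44, -43, -36, -5, -31] -> [48, 10, 13, 43, -45, 49, -38, -31, 0, -26] -> [-48, -10, -13, -43, 45, -49, 38, 31, 0, 26] -> [45, 38, 31, 26, 0, -10, -13, -43, -48, -49] -> [-49, -48, -43, -13, -10, 0, 26, 31, 38, 45]
  [-31, -41, -50, 23, -20, -43, 26, -3, -41] -> [-26, -36, -45, 28, -15, -38, 31, 2, -36] -> [26, 36, 45, -28, 15, 38, -31, -2, 36] -> [45, 38, 36, 36, 26, 15, -2, -28, -31] -> [-31, -28, -2, 15, 26, 36, 36, 38, 45]

[-51, -31, -27, -21, -10, 24, 24, 38]; [-49, -48, -43, -13, -10, 0, 26, 31, 38, 45]; [-31, -28, -2, 15, 26, 36, 36, 38, 45]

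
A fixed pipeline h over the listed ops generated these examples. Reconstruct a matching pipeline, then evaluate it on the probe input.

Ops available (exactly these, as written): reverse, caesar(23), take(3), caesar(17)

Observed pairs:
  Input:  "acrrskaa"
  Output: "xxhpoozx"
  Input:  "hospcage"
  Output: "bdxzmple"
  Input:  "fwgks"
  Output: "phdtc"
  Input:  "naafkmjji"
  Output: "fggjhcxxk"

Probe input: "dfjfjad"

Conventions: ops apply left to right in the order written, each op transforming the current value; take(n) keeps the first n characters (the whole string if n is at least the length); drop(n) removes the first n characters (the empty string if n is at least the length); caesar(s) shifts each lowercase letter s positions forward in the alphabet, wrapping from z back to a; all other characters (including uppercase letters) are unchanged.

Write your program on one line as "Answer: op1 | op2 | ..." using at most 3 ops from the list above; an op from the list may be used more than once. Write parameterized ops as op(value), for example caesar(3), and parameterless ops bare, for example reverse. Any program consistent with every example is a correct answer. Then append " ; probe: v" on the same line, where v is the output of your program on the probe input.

caesar(23) | reverse ; probe: "axgcgca"

Check, running the answer program on each example:
  "acrrskaa" -> "xzoophxx" -> "xxhpoozx"
  "hospcage" -> "elpmzxdb" -> "bdxzmple"
  "fwgks" -> "ctdhp" -> "phdtc"
  "naafkmjji" -> "kxxchjggf" -> "fggjhcxxk"
  probe: "dfjfjad" -> "acgcgxa" -> "axgcgca"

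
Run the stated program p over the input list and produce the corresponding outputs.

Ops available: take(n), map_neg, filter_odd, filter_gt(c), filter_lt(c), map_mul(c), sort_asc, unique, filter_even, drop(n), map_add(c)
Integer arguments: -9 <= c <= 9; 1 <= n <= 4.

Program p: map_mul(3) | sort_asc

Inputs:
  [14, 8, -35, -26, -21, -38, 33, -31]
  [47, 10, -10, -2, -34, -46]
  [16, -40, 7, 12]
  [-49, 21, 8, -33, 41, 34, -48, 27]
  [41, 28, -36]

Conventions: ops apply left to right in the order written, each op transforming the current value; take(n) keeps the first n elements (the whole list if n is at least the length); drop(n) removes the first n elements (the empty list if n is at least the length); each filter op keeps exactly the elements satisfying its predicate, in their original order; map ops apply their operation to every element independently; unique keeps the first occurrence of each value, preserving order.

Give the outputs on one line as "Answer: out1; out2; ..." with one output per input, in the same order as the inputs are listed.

[-114, -105, -93, -78, -63, 24, 42, 99]; [-138, -102, -30, -6, 30, 141]; [-120, 21, 36, 48]; [-147, -144, -99, 24, 63, 81, 102, 123]; [-108, 84, 123]

Execution, op by op:
  [14, 8, -35, -26, -21, -38, 33, -31] -> [42, 24, -105, -78, -63, -114, 99, -93] -> [-114, -105, -93, -78, -63, 24, 42, 99]
  [47, 10, -10, -2, -34, -46] -> [141, 30, -30, -6, -102, -138] -> [-138, -102, -30, -6, 30, 141]
  [16, -40, 7, 12] -> [48, -120, 21, 36] -> [-120, 21, 36, 48]
  [-49, 21, 8, -33, 41, 34, -48, 27] -> [-147, 63, 24, -99, 123, 102, -144, 81] -> [-147, -144, -99, 24, 63, 81, 102, 123]
  [41, 28, -36] -> [123, 84, -108] -> [-108, 84, 123]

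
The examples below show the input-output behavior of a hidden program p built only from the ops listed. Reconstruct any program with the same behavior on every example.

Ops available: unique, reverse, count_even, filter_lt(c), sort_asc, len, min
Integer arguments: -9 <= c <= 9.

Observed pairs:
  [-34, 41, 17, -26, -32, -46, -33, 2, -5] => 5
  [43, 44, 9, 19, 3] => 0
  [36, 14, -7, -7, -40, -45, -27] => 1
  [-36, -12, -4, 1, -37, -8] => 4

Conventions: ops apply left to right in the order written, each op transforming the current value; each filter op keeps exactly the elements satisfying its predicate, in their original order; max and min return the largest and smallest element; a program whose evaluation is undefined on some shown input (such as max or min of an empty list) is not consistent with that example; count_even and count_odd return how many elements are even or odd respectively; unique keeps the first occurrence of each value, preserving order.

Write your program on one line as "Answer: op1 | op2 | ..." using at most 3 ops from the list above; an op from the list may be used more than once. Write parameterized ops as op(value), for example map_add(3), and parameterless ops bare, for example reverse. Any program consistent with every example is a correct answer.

filter_lt(7) | count_even

Check, running the answer program on each example:
  [-34, 41, 17, -26, -32, -46, -33, 2, -5] -> [-34, -26, -32, -46, -33, 2, -5] -> 5
  [43, 44, 9, 19, 3] -> [3] -> 0
  [36, 14, -7, -7, -40, -45, -27] -> [-7, -7, -40, -45, -27] -> 1
  [-36, -12, -4, 1, -37, -8] -> [-36, -12, -4, 1, -37, -8] -> 4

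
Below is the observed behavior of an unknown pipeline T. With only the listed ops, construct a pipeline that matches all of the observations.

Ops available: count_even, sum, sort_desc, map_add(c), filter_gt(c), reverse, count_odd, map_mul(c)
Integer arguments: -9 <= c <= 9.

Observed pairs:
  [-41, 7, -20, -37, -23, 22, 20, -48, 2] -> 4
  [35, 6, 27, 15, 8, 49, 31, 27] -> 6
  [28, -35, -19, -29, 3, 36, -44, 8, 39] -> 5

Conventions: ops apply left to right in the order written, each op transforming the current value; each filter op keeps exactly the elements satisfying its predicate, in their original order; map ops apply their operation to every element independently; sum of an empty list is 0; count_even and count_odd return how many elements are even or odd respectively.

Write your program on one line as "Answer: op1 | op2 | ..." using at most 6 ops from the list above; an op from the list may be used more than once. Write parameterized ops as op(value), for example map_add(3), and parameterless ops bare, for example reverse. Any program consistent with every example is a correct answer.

map_add(6) | reverse | sort_desc | reverse | map_add(3) | count_even

Check, running the answer program on each example:
  [-41, 7, -20, -37, -23, 22, 20, -48, 2] -> [-35, 13, -14, -31, -17, 28, 26, -42, 8] -> [8, -42, 26, 28, -17, -31, -14, 13, -35] -> [28, 26, 13, 8, -14, -17, -31, -35, -42] -> [-42, -35, -31, -17, -14, 8, 13, 26, 28] -> [-39, -32, -28, -14, -11, 11, 16, 29, 31] -> 4
  [35, 6, 27, 15, 8, 49, 31, 27] -> [41, 12, 33, 21, 14, 55, 37, 33] -> [33, 37, 55, 14, 21, 33, 12, 41] -> [55, 41, 37, 33, 33, 21, 14, 12] -> [12, 14, 21, 33, 33, 37, 41, 55] -> [15, 17, 24, 36, 36, 40, 44, 58] -> 6
  [28, -35, -19, -29, 3, 36, -44, 8, 39] -> [34, -29, -13, -23, 9, 42, -38, 14, 45] -> [45, 14, -38, 42, 9, -23, -13, -29, 34] -> [45, 42, 34, 14, 9, -13, -23, -29, -38] -> [-38, -29, -23, -13, 9, 14, 34, 42, 45] -> [-35, -26, -20, -10, 12, 17, 37, 45, 48] -> 5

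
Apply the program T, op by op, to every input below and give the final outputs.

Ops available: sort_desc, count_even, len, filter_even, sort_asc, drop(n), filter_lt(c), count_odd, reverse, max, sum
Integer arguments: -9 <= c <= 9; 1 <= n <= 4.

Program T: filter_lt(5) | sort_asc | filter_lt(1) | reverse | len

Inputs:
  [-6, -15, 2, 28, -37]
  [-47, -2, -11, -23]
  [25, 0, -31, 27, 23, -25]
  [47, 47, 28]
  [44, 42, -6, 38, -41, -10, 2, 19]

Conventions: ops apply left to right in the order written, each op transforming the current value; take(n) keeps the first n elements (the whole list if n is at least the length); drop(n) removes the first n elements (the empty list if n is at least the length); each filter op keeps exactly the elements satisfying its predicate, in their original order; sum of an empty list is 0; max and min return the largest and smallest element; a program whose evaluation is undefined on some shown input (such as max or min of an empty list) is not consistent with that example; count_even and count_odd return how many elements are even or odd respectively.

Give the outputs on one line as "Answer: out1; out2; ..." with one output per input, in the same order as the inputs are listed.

Execution, op by op:
  [-6, -15, 2, 28, -37] -> [-6, -15, 2, -37] -> [-37, -15, -6, 2] -> [-37, -15, -6] -> [-6, -15, -37] -> 3
  [-47, -2, -11, -23] -> [-47, -2, -11, -23] -> [-47, -23, -11, -2] -> [-47, -23, -11, -2] -> [-2, -11, -23, -47] -> 4
  [25, 0, -31, 27, 23, -25] -> [0, -31, -25] -> [-31, -25, 0] -> [-31, -25, 0] -> [0, -25, -31] -> 3
  [47, 47, 28] -> [] -> [] -> [] -> [] -> 0
  [44, 42, -6, 38, -41, -10, 2, 19] -> [-6, -41, -10, 2] -> [-41, -10, -6, 2] -> [-41, -10, -6] -> [-6, -10, -41] -> 3

3; 4; 3; 0; 3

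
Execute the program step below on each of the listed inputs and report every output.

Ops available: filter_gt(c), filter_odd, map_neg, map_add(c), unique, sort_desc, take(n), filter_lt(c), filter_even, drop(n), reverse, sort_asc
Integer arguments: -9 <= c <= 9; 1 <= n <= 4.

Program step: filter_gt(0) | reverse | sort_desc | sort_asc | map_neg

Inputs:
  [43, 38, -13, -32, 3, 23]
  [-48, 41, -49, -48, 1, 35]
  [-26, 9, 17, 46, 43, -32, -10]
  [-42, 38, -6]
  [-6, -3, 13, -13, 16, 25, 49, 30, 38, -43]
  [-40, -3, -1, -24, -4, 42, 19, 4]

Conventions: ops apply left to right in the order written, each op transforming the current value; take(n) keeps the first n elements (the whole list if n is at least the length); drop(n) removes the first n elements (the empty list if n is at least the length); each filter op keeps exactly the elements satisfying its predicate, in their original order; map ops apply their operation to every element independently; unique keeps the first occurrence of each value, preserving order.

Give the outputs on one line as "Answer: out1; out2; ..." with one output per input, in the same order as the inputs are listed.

Execution, op by op:
  [43, 38, -13, -32, 3, 23] -> [43, 38, 3, 23] -> [23, 3, 38, 43] -> [43, 38, 23, 3] -> [3, 23, 38, 43] -> [-3, -23, -38, -43]
  [-48, 41, -49, -48, 1, 35] -> [41, 1, 35] -> [35, 1, 41] -> [41, 35, 1] -> [1, 35, 41] -> [-1, -35, -41]
  [-26, 9, 17, 46, 43, -32, -10] -> [9, 17, 46, 43] -> [43, 46, 17, 9] -> [46, 43, 17, 9] -> [9, 17, 43, 46] -> [-9, -17, -43, -46]
  [-42, 38, -6] -> [38] -> [38] -> [38] -> [38] -> [-38]
  [-6, -3, 13, -13, 16, 25, 49, 30, 38, -43] -> [13, 16, 25, 49, 30, 38] -> [38, 30, 49, 25, 16, 13] -> [49, 38, 30, 25, 16, 13] -> [13, 16, 25, 30, 38, 49] -> [-13, -16, -25, -30, -38, -49]
  [-40, -3, -1, -24, -4, 42, 19, 4] -> [42, 19, 4] -> [4, 19, 42] -> [42, 19, 4] -> [4, 19, 42] -> [-4, -19, -42]

[-3, -23, -38, -43]; [-1, -35, -41]; [-9, -17, -43, -46]; [-38]; [-13, -16, -25, -30, -38, -49]; [-4, -19, -42]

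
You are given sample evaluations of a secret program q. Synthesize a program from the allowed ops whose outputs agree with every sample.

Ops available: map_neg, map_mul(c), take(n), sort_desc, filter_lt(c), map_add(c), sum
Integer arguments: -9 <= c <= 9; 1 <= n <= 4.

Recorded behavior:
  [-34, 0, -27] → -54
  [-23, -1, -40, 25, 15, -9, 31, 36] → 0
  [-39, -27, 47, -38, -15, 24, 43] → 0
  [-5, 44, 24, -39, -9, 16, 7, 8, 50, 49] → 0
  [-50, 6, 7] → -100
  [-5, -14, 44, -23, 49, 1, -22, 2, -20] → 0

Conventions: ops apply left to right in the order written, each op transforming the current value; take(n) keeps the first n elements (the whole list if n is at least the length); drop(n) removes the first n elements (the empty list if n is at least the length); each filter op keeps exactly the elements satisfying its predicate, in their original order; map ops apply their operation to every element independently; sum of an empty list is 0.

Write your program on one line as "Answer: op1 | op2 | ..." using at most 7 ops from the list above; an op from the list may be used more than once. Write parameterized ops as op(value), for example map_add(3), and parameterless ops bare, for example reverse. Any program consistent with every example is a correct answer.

sort_desc | take(3) | map_mul(2) | filter_lt(-8) | take(1) | sum

Check, running the answer program on each example:
  [-34, 0, -27] -> [0, -27, -34] -> [0, -27, -34] -> [0, -54, -68] -> [-54, -68] -> [-54] -> -54
  [-23, -1, -40, 25, 15, -9, 31, 36] -> [36, 31, 25, 15, -1, -9, -23, -40] -> [36, 31, 25] -> [72, 62, 50] -> [] -> [] -> 0
  [-39, -27, 47, -38, -15, 24, 43] -> [47, 43, 24, -15, -27, -38, -39] -> [47, 43, 24] -> [94, 86, 48] -> [] -> [] -> 0
  [-5, 44, 24, -39, -9, 16, 7, 8, 50, 49] -> [50, 49, 44, 24, 16, 8, 7, -5, -9, -39] -> [50, 49, 44] -> [100, 98, 88] -> [] -> [] -> 0
  [-50, 6, 7] -> [7, 6, -50] -> [7, 6, -50] -> [14, 12, -100] -> [-100] -> [-100] -> -100
  [-5, -14, 44, -23, 49, 1, -22, 2, -20] -> [49, 44, 2, 1, -5, -14, -20, -22, -23] -> [49, 44, 2] -> [98, 88, 4] -> [] -> [] -> 0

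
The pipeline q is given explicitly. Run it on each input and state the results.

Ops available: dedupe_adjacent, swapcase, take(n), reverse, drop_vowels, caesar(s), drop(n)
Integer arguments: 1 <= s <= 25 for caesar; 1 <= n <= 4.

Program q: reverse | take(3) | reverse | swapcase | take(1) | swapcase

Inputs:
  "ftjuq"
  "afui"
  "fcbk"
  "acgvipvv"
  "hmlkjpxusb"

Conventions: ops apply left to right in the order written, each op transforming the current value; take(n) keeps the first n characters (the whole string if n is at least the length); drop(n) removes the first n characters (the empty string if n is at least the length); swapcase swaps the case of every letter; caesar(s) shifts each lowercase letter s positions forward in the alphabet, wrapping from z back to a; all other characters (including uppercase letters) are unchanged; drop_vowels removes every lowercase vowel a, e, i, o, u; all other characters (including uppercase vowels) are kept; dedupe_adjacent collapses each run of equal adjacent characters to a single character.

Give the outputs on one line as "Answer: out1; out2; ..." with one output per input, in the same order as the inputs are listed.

Execution, op by op:
  "ftjuq" -> "qujtf" -> "quj" -> "juq" -> "JUQ" -> "J" -> "j"
  "afui" -> "iufa" -> "iuf" -> "fui" -> "FUI" -> "F" -> "f"
  "fcbk" -> "kbcf" -> "kbc" -> "cbk" -> "CBK" -> "C" -> "c"
  "acgvipvv" -> "vvpivgca" -> "vvp" -> "pvv" -> "PVV" -> "P" -> "p"
  "hmlkjpxusb" -> "bsuxpjklmh" -> "bsu" -> "usb" -> "USB" -> "U" -> "u"

"j"; "f"; "c"; "p"; "u"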